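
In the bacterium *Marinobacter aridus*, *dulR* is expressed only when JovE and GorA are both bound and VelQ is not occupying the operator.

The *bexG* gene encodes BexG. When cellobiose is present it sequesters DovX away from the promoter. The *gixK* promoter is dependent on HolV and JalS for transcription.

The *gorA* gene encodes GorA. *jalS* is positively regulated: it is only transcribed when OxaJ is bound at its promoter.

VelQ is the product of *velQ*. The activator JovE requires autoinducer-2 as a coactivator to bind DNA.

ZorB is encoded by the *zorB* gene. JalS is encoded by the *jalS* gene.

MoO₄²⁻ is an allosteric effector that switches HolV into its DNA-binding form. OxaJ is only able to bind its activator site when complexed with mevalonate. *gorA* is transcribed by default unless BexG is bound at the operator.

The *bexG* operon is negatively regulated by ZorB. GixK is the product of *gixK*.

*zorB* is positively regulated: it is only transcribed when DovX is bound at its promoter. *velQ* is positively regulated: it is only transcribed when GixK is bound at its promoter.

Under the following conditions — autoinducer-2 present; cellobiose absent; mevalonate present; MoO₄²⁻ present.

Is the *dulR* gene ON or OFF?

OFF

Autoinducer-2 is present, so JovE is active.
Cellobiose is absent, so DovX is active.
No repressor is bound and DovX is active, so *zorB* is transcribed.
So ZorB is produced and active.
With repressor ZorB bound, *bexG* is not transcribed.
So BexG is not produced.
With no repressor bound, *gorA* is transcribed.
So GorA is produced and active.
MoO₄²⁻ is present, so HolV is active.
Mevalonate is present, so OxaJ is active.
No repressor is bound and OxaJ is active, so *jalS* is transcribed.
So JalS is produced and active.
No repressor is bound and HolV and JalS are active, so *gixK* is transcribed.
So GixK is produced and active.
No repressor is bound and GixK is active, so *velQ* is transcribed.
So VelQ is produced and active.
With repressor VelQ bound, *dulR* is not transcribed.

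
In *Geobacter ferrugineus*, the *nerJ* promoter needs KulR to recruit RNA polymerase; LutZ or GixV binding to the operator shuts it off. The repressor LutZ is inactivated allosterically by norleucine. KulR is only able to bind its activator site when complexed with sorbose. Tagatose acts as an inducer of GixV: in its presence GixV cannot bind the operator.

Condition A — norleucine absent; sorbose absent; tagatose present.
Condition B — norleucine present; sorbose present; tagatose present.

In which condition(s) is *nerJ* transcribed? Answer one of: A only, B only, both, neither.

Condition A:
Norleucine is absent, so LutZ is active.
Sorbose is absent, so KulR is inactive.
Tagatose is present, so GixV is inactive.
With repressor LutZ bound, *nerJ* is not transcribed.
→ *nerJ* is OFF in A.
Condition B:
Norleucine is present, so LutZ is inactive.
Sorbose is present, so KulR is active.
Tagatose is present, so GixV is inactive.
No repressor is bound and KulR is active, so *nerJ* is transcribed.
→ *nerJ* is ON in B.

B only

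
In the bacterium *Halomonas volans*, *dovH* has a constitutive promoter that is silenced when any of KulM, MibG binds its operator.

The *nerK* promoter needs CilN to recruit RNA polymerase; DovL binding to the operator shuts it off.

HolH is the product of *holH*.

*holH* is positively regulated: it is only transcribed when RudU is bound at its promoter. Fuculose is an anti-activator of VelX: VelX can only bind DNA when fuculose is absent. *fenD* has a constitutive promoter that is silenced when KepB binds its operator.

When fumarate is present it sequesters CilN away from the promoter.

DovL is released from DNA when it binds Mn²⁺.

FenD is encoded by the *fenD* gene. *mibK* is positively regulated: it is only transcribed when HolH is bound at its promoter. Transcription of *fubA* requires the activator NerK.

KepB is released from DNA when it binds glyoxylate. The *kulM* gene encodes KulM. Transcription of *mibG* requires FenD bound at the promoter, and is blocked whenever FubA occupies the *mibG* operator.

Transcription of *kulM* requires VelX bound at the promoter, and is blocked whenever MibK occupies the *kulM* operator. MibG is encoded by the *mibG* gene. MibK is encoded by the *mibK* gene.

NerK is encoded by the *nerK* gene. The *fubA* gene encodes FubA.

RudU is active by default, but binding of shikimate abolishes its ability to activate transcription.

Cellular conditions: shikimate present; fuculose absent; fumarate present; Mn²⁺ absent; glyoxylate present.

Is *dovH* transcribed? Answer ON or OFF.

Fuculose is absent, so VelX is active.
Shikimate is present, so RudU is inactive.
Required activator RudU is absent, so *holH* is not transcribed.
So HolH is not produced.
Required activator HolH is absent, so *mibK* is not transcribed.
So MibK is not produced.
No repressor is bound and VelX is active, so *kulM* is transcribed.
So KulM is produced and active.
Glyoxylate is present, so KepB is inactive.
With no repressor bound, *fenD* is transcribed.
So FenD is produced and active.
Mn²⁺ is absent, so DovL is active.
Fumarate is present, so CilN is inactive.
With repressor DovL bound, *nerK* is not transcribed.
So NerK is not produced.
Required activator NerK is absent, so *fubA* is not transcribed.
So FubA is not produced.
No repressor is bound and FenD is active, so *mibG* is transcribed.
So MibG is produced and active.
With repressor KulM bound, *dovH* is not transcribed.

OFF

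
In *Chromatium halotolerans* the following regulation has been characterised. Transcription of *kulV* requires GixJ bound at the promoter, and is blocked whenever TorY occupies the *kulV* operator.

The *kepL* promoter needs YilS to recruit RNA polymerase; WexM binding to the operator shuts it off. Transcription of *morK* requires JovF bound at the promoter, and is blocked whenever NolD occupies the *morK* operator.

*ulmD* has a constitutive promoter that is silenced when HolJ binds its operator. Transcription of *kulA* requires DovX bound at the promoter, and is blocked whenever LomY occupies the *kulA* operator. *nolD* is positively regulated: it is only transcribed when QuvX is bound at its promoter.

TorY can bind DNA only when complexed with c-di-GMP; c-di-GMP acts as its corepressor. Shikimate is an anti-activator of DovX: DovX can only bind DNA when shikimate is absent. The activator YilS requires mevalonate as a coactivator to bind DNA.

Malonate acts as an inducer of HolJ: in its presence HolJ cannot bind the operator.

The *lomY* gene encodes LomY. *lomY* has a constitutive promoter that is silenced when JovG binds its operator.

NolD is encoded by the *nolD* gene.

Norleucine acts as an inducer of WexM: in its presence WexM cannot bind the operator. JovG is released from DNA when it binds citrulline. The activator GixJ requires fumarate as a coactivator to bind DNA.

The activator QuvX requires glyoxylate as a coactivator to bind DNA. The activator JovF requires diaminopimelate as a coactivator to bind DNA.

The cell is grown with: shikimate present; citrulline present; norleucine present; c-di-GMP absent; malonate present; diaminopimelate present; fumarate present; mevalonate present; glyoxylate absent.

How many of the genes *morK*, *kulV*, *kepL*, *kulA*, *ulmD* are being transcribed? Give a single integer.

4

Diaminopimelate is present, so JovF is active.
Glyoxylate is absent, so QuvX is inactive.
Required activator QuvX is absent, so *nolD* is not transcribed.
So NolD is not produced.
No repressor is bound and JovF is active, so *morK* is transcribed.
→ *morK* is ON.
c-di-GMP is absent, so TorY is inactive.
Fumarate is present, so GixJ is active.
No repressor is bound and GixJ is active, so *kulV* is transcribed.
→ *kulV* is ON.
Norleucine is present, so WexM is inactive.
Mevalonate is present, so YilS is active.
No repressor is bound and YilS is active, so *kepL* is transcribed.
→ *kepL* is ON.
Citrulline is present, so JovG is inactive.
With no repressor bound, *lomY* is transcribed.
So LomY is produced and active.
Shikimate is present, so DovX is inactive.
With repressor LomY bound, *kulA* is not transcribed.
→ *kulA* is OFF.
Malonate is present, so HolJ is inactive.
With no repressor bound, *ulmD* is transcribed.
→ *ulmD* is ON.
4 of the 5 genes are transcribed.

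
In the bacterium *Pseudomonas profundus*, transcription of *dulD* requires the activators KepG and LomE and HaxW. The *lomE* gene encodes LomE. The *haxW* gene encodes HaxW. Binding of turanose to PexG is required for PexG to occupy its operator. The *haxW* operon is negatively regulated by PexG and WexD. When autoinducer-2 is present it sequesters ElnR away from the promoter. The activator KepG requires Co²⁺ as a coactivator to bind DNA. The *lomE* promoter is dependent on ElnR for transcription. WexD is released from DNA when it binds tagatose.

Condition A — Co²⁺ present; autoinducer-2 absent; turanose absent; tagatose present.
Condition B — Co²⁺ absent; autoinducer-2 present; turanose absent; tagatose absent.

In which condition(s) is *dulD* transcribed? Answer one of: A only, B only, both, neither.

Condition A:
Co²⁺ is present, so KepG is active.
Autoinducer-2 is absent, so ElnR is active.
No repressor is bound and ElnR is active, so *lomE* is transcribed.
So LomE is produced and active.
Turanose is absent, so PexG is inactive.
Tagatose is present, so WexD is inactive.
With no repressor bound, *haxW* is transcribed.
So HaxW is produced and active.
No repressor is bound and KepG and LomE and HaxW are active, so *dulD* is transcribed.
→ *dulD* is ON in A.
Condition B:
Co²⁺ is absent, so KepG is inactive.
Autoinducer-2 is present, so ElnR is inactive.
Required activator ElnR is absent, so *lomE* is not transcribed.
So LomE is not produced.
Turanose is absent, so PexG is inactive.
Tagatose is absent, so WexD is active.
With repressor WexD bound, *haxW* is not transcribed.
So HaxW is not produced.
Required activator KepG is absent, so *dulD* is not transcribed.
→ *dulD* is OFF in B.

A only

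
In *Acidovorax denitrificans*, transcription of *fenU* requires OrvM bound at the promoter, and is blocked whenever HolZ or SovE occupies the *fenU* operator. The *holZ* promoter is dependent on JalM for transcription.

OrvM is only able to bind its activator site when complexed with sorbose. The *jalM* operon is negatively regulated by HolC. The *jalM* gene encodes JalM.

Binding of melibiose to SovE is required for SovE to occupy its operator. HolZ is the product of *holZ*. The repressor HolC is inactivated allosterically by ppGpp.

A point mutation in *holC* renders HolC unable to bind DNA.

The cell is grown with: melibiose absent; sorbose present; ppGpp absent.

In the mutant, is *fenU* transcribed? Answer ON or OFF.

Sorbose is present, so OrvM is active.
HolC is non-functional in this strain, so it has no effect.
With no repressor bound, *jalM* is transcribed.
So JalM is produced and active.
No repressor is bound and JalM is active, so *holZ* is transcribed.
So HolZ is produced and active.
Melibiose is absent, so SovE is inactive.
With repressor HolZ bound, *fenU* is not transcribed.

OFF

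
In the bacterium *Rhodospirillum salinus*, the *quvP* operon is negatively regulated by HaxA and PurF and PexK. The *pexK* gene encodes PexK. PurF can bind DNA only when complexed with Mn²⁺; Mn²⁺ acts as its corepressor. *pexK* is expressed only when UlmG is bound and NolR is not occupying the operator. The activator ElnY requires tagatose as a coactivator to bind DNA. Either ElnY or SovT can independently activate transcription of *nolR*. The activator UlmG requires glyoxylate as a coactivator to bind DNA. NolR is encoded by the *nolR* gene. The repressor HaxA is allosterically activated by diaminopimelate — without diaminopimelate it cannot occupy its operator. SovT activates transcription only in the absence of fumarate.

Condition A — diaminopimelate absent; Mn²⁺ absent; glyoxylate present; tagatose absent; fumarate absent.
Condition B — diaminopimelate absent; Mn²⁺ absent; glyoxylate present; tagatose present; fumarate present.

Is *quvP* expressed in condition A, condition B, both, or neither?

Condition A:
Diaminopimelate is absent, so HaxA is inactive.
Mn²⁺ is absent, so PurF is inactive.
Glyoxylate is present, so UlmG is active.
Tagatose is absent, so ElnY is inactive.
Fumarate is absent, so SovT is active.
Activator SovT is present, so *nolR* is transcribed.
So NolR is produced and active.
With repressor NolR bound, *pexK* is not transcribed.
So PexK is not produced.
With no repressor bound, *quvP* is transcribed.
→ *quvP* is ON in A.
Condition B:
Diaminopimelate is absent, so HaxA is inactive.
Mn²⁺ is absent, so PurF is inactive.
Glyoxylate is present, so UlmG is active.
Tagatose is present, so ElnY is active.
Fumarate is present, so SovT is inactive.
Activator ElnY is present, so *nolR* is transcribed.
So NolR is produced and active.
With repressor NolR bound, *pexK* is not transcribed.
So PexK is not produced.
With no repressor bound, *quvP* is transcribed.
→ *quvP* is ON in B.

both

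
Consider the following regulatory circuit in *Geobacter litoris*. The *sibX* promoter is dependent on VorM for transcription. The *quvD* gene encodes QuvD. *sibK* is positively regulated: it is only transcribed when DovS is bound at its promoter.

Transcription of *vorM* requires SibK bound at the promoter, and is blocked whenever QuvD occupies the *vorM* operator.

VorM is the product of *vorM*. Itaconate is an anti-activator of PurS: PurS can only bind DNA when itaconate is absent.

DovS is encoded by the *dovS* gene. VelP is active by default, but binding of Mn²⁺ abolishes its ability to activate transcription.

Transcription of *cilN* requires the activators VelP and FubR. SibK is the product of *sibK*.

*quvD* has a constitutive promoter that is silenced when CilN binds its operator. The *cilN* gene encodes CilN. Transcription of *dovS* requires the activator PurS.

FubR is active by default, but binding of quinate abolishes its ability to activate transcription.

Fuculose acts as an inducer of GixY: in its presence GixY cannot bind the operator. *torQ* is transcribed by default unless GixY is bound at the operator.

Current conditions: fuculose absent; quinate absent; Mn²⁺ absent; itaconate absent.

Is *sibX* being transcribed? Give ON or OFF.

Mn²⁺ is absent, so VelP is active.
Quinate is absent, so FubR is active.
No repressor is bound and VelP and FubR are active, so *cilN* is transcribed.
So CilN is produced and active.
With repressor CilN bound, *quvD* is not transcribed.
So QuvD is not produced.
Itaconate is absent, so PurS is active.
No repressor is bound and PurS is active, so *dovS* is transcribed.
So DovS is produced and active.
No repressor is bound and DovS is active, so *sibK* is transcribed.
So SibK is produced and active.
No repressor is bound and SibK is active, so *vorM* is transcribed.
So VorM is produced and active.
No repressor is bound and VorM is active, so *sibX* is transcribed.

ON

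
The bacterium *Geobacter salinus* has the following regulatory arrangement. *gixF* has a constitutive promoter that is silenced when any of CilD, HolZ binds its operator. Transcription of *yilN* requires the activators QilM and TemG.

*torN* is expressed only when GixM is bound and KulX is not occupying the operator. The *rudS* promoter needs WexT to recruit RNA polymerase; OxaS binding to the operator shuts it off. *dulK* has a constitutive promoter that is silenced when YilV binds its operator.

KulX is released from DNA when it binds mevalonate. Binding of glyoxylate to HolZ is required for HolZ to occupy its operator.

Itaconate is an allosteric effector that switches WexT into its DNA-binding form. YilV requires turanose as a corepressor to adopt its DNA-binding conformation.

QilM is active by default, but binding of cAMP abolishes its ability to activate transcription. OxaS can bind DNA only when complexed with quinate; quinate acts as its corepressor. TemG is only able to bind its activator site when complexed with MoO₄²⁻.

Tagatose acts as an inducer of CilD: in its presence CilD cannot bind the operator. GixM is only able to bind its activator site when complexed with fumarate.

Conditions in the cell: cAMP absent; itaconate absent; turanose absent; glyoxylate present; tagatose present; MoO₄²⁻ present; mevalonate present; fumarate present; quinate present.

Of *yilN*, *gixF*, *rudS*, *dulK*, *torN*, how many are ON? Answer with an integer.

3

cAMP is absent, so QilM is active.
MoO₄²⁻ is present, so TemG is active.
No repressor is bound and QilM and TemG are active, so *yilN* is transcribed.
→ *yilN* is ON.
Tagatose is present, so CilD is inactive.
Glyoxylate is present, so HolZ is active.
With repressor HolZ bound, *gixF* is not transcribed.
→ *gixF* is OFF.
Quinate is present, so OxaS is active.
Itaconate is absent, so WexT is inactive.
With repressor OxaS bound, *rudS* is not transcribed.
→ *rudS* is OFF.
Turanose is absent, so YilV is inactive.
With no repressor bound, *dulK* is transcribed.
→ *dulK* is ON.
Fumarate is present, so GixM is active.
Mevalonate is present, so KulX is inactive.
No repressor is bound and GixM is active, so *torN* is transcribed.
→ *torN* is ON.
3 of the 5 genes are transcribed.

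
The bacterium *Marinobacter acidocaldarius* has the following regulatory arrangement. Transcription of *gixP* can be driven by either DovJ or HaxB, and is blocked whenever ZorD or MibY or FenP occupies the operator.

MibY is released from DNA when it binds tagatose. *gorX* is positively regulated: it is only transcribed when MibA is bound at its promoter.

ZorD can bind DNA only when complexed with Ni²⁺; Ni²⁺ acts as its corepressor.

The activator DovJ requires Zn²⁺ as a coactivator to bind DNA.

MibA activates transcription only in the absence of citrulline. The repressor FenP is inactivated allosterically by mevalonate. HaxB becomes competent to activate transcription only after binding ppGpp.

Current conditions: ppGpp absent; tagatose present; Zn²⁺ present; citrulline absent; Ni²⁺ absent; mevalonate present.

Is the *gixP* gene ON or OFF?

ON

Zn²⁺ is present, so DovJ is active.
ppGpp is absent, so HaxB is inactive.
Ni²⁺ is absent, so ZorD is inactive.
Tagatose is present, so MibY is inactive.
Mevalonate is present, so FenP is inactive.
Activator DovJ is present, so *gixP* is transcribed.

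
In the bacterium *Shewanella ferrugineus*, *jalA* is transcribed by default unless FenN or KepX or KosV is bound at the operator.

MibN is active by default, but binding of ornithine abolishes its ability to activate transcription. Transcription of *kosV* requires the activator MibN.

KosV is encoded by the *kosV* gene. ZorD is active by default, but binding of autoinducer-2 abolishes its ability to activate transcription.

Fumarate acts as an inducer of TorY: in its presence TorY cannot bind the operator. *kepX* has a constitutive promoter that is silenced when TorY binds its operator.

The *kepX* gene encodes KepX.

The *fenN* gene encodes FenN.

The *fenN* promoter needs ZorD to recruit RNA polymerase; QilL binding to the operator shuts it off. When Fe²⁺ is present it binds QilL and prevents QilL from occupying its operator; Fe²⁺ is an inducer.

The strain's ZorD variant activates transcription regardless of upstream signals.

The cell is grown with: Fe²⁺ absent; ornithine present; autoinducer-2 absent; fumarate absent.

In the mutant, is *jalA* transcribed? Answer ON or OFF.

Fe²⁺ is absent, so QilL is active.
ZorD is constitutively active in this strain.
With repressor QilL bound, *fenN* is not transcribed.
So FenN is not produced.
Fumarate is absent, so TorY is active.
With repressor TorY bound, *kepX* is not transcribed.
So KepX is not produced.
Ornithine is present, so MibN is inactive.
Required activator MibN is absent, so *kosV* is not transcribed.
So KosV is not produced.
With no repressor bound, *jalA* is transcribed.

ON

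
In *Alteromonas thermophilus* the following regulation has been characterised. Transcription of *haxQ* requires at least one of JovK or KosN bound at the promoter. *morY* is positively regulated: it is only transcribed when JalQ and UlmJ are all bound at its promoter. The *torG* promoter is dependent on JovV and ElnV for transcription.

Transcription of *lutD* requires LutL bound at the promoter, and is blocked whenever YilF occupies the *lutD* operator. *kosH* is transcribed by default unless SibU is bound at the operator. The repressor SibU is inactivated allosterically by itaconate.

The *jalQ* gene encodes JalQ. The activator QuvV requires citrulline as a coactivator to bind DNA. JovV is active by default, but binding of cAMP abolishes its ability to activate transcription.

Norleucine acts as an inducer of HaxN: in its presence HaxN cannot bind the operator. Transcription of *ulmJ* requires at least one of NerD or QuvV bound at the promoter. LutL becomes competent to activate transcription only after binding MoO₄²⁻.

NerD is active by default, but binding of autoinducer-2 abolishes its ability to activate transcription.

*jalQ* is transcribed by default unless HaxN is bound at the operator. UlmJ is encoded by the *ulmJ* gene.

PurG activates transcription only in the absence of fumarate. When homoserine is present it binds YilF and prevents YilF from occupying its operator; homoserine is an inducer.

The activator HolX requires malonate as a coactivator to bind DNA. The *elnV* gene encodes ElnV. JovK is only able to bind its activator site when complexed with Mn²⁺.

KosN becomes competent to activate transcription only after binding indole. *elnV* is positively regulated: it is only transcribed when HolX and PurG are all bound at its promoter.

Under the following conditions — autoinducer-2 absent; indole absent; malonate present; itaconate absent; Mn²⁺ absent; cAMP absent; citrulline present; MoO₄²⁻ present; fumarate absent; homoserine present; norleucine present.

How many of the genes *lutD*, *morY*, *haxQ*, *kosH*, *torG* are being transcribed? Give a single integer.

3

Homoserine is present, so YilF is inactive.
MoO₄²⁻ is present, so LutL is active.
No repressor is bound and LutL is active, so *lutD* is transcribed.
→ *lutD* is ON.
Norleucine is present, so HaxN is inactive.
With no repressor bound, *jalQ* is transcribed.
So JalQ is produced and active.
Autoinducer-2 is absent, so NerD is active.
Citrulline is present, so QuvV is active.
Activator NerD is present, so *ulmJ* is transcribed.
So UlmJ is produced and active.
No repressor is bound and JalQ and UlmJ are active, so *morY* is transcribed.
→ *morY* is ON.
Mn²⁺ is absent, so JovK is inactive.
Indole is absent, so KosN is inactive.
No activator is available at the *haxQ* promoter, so *haxQ* is not transcribed.
→ *haxQ* is OFF.
Itaconate is absent, so SibU is active.
With repressor SibU bound, *kosH* is not transcribed.
→ *kosH* is OFF.
cAMP is absent, so JovV is active.
Malonate is present, so HolX is active.
Fumarate is absent, so PurG is active.
No repressor is bound and HolX and PurG are active, so *elnV* is transcribed.
So ElnV is produced and active.
No repressor is bound and JovV and ElnV are active, so *torG* is transcribed.
→ *torG* is ON.
3 of the 5 genes are transcribed.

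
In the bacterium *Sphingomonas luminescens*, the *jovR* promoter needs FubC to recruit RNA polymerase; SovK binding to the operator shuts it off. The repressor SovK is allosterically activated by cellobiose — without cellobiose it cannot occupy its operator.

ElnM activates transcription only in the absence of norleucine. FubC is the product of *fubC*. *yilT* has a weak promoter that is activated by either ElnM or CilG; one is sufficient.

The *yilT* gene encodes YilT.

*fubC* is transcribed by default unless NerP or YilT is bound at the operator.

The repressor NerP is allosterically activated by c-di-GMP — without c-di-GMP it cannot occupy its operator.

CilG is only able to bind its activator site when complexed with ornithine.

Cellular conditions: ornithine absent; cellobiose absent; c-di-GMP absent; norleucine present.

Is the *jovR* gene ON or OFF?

ON

Cellobiose is absent, so SovK is inactive.
c-di-GMP is absent, so NerP is inactive.
Norleucine is present, so ElnM is inactive.
Ornithine is absent, so CilG is inactive.
No activator is available at the *yilT* promoter, so *yilT* is not transcribed.
So YilT is not produced.
With no repressor bound, *fubC* is transcribed.
So FubC is produced and active.
No repressor is bound and FubC is active, so *jovR* is transcribed.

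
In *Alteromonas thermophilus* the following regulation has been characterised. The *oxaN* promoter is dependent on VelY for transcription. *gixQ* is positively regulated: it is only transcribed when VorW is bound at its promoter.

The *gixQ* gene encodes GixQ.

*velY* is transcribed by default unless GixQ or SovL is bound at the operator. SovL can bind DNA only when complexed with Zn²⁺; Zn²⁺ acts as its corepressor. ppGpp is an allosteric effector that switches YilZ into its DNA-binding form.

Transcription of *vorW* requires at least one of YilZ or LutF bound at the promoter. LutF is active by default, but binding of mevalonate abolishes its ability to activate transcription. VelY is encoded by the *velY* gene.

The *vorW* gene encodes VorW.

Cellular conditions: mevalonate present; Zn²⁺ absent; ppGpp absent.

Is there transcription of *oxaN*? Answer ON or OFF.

ppGpp is absent, so YilZ is inactive.
Mevalonate is present, so LutF is inactive.
No activator is available at the *vorW* promoter, so *vorW* is not transcribed.
So VorW is not produced.
Required activator VorW is absent, so *gixQ* is not transcribed.
So GixQ is not produced.
Zn²⁺ is absent, so SovL is inactive.
With no repressor bound, *velY* is transcribed.
So VelY is produced and active.
No repressor is bound and VelY is active, so *oxaN* is transcribed.

ON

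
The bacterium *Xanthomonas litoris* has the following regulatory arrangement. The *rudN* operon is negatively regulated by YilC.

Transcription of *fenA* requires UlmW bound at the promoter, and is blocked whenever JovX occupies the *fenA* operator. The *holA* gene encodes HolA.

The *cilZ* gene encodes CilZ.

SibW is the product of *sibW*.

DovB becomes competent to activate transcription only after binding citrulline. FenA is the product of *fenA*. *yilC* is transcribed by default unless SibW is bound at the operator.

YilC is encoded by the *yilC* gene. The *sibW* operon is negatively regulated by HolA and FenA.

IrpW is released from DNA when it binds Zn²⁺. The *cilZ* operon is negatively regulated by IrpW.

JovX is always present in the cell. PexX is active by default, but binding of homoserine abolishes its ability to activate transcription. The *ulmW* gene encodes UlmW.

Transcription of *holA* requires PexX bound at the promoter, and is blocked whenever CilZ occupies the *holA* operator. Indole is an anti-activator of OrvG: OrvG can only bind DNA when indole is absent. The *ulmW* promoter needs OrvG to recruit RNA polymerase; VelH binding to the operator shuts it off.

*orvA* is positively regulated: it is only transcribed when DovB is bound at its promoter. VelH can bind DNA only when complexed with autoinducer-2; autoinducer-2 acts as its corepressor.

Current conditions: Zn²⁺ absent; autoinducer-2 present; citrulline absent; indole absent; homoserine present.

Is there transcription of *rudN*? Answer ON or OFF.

Zn²⁺ is absent, so IrpW is active.
With repressor IrpW bound, *cilZ* is not transcribed.
So CilZ is not produced.
Homoserine is present, so PexX is inactive.
Required activator PexX is absent, so *holA* is not transcribed.
So HolA is not produced.
Autoinducer-2 is present, so VelH is active.
Indole is absent, so OrvG is active.
With repressor VelH bound, *ulmW* is not transcribed.
So UlmW is not produced.
JovX is produced constitutively and is active.
With repressor JovX bound, *fenA* is not transcribed.
So FenA is not produced.
With no repressor bound, *sibW* is transcribed.
So SibW is produced and active.
With repressor SibW bound, *yilC* is not transcribed.
So YilC is not produced.
With no repressor bound, *rudN* is transcribed.

ON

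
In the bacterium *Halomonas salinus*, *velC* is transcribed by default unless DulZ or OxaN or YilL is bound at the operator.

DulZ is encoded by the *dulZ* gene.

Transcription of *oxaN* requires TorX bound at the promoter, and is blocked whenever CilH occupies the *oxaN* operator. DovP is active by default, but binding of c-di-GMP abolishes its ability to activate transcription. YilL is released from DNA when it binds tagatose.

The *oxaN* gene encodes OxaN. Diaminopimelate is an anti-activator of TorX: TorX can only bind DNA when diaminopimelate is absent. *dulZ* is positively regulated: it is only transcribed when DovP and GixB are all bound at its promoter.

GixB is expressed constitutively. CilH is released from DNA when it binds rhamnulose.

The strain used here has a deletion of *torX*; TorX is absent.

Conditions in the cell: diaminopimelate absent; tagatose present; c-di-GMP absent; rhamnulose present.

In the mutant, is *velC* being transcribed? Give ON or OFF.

OFF

c-di-GMP is absent, so DovP is active.
GixB is produced constitutively and is active.
No repressor is bound and DovP and GixB are active, so *dulZ* is transcribed.
So DulZ is produced and active.
Rhamnulose is present, so CilH is inactive.
TorX is non-functional in this strain, so it has no effect.
Required activator TorX is absent, so *oxaN* is not transcribed.
So OxaN is not produced.
Tagatose is present, so YilL is inactive.
With repressor DulZ bound, *velC* is not transcribed.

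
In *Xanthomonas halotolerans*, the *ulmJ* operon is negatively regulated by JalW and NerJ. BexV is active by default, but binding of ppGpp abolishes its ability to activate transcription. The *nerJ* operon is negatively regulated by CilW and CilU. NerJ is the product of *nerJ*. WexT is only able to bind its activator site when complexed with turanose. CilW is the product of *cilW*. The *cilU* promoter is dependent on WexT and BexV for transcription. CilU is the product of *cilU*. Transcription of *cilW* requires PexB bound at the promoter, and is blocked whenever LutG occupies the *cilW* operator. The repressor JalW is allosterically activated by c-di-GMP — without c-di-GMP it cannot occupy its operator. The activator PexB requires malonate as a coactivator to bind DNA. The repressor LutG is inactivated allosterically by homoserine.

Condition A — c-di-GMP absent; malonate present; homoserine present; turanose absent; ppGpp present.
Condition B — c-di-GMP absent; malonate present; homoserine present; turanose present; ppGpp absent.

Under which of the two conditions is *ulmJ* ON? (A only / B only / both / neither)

Condition A:
c-di-GMP is absent, so JalW is inactive.
Malonate is present, so PexB is active.
Homoserine is present, so LutG is inactive.
No repressor is bound and PexB is active, so *cilW* is transcribed.
So CilW is produced and active.
Turanose is absent, so WexT is inactive.
ppGpp is present, so BexV is inactive.
Required activator WexT is absent, so *cilU* is not transcribed.
So CilU is not produced.
With repressor CilW bound, *nerJ* is not transcribed.
So NerJ is not produced.
With no repressor bound, *ulmJ* is transcribed.
→ *ulmJ* is ON in A.
Condition B:
c-di-GMP is absent, so JalW is inactive.
Malonate is present, so PexB is active.
Homoserine is present, so LutG is inactive.
No repressor is bound and PexB is active, so *cilW* is transcribed.
So CilW is produced and active.
Turanose is present, so WexT is active.
ppGpp is absent, so BexV is active.
No repressor is bound and WexT and BexV are active, so *cilU* is transcribed.
So CilU is produced and active.
With repressor CilW bound, *nerJ* is not transcribed.
So NerJ is not produced.
With no repressor bound, *ulmJ* is transcribed.
→ *ulmJ* is ON in B.

both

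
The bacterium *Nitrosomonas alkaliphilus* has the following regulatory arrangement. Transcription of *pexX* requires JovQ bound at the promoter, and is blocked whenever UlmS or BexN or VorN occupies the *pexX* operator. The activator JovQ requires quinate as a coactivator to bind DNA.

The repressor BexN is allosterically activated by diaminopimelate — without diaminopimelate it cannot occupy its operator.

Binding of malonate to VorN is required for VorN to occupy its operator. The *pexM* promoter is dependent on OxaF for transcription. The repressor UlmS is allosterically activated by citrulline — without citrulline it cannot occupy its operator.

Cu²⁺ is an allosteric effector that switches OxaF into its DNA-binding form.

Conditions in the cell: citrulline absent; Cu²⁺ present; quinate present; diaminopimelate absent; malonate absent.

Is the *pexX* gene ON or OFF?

Citrulline is absent, so UlmS is inactive.
Quinate is present, so JovQ is active.
Diaminopimelate is absent, so BexN is inactive.
Malonate is absent, so VorN is inactive.
No repressor is bound and JovQ is active, so *pexX* is transcribed.

ON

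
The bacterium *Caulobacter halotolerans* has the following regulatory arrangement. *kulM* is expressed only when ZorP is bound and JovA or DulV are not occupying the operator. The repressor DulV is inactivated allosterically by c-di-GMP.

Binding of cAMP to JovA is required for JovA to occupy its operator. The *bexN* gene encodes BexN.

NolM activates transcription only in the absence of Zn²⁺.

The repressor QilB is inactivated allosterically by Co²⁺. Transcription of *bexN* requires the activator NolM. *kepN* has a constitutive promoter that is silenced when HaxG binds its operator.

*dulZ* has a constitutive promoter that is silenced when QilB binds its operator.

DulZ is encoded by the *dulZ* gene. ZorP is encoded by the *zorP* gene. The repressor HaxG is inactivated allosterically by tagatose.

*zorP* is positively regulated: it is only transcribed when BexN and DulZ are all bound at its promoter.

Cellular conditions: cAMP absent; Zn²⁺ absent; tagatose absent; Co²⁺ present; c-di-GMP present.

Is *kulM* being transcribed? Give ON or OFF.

ON

Zn²⁺ is absent, so NolM is active.
No repressor is bound and NolM is active, so *bexN* is transcribed.
So BexN is produced and active.
Co²⁺ is present, so QilB is inactive.
With no repressor bound, *dulZ* is transcribed.
So DulZ is produced and active.
No repressor is bound and BexN and DulZ are active, so *zorP* is transcribed.
So ZorP is produced and active.
cAMP is absent, so JovA is inactive.
c-di-GMP is present, so DulV is inactive.
No repressor is bound and ZorP is active, so *kulM* is transcribed.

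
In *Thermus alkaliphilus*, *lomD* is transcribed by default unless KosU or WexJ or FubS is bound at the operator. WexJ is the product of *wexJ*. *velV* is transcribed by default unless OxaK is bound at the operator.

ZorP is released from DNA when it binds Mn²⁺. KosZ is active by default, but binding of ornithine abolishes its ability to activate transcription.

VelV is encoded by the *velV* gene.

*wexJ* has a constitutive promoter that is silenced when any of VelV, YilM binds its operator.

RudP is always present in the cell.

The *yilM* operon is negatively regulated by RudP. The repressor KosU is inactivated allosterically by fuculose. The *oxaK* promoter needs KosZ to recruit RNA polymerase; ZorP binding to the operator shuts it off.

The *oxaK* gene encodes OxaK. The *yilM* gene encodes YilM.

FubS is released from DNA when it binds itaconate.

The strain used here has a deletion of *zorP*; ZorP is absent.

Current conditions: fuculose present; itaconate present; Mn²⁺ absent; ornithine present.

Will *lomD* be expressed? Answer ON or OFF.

ON

Fuculose is present, so KosU is inactive.
ZorP is non-functional in this strain, so it has no effect.
Ornithine is present, so KosZ is inactive.
Required activator KosZ is absent, so *oxaK* is not transcribed.
So OxaK is not produced.
With no repressor bound, *velV* is transcribed.
So VelV is produced and active.
RudP is produced constitutively and is active.
With repressor RudP bound, *yilM* is not transcribed.
So YilM is not produced.
With repressor VelV bound, *wexJ* is not transcribed.
So WexJ is not produced.
Itaconate is present, so FubS is inactive.
With no repressor bound, *lomD* is transcribed.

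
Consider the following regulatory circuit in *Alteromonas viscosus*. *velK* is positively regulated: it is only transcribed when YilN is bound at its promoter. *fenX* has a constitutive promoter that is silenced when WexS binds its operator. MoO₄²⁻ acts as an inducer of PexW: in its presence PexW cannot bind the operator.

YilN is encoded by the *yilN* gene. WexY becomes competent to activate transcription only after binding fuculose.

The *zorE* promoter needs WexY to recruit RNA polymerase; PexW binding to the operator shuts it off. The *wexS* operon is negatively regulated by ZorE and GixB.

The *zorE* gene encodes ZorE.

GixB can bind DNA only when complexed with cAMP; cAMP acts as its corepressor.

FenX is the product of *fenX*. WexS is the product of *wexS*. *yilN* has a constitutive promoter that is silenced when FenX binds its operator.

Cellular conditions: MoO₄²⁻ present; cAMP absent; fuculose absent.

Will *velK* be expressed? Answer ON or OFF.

Fuculose is absent, so WexY is inactive.
MoO₄²⁻ is present, so PexW is inactive.
Required activator WexY is absent, so *zorE* is not transcribed.
So ZorE is not produced.
cAMP is absent, so GixB is inactive.
With no repressor bound, *wexS* is transcribed.
So WexS is produced and active.
With repressor WexS bound, *fenX* is not transcribed.
So FenX is not produced.
With no repressor bound, *yilN* is transcribed.
So YilN is produced and active.
No repressor is bound and YilN is active, so *velK* is transcribed.

ON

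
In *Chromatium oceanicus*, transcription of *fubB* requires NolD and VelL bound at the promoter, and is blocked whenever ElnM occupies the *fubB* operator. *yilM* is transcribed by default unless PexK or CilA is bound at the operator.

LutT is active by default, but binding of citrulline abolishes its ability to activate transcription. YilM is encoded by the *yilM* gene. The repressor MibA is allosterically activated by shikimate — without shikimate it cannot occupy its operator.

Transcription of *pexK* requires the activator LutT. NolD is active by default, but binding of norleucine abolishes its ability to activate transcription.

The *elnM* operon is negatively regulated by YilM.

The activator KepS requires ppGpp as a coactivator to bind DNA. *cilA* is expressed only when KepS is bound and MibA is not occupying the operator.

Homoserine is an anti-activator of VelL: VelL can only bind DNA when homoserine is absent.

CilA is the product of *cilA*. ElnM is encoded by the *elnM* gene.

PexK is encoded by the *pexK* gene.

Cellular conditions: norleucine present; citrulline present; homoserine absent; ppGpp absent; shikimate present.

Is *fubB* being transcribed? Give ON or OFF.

OFF

Norleucine is present, so NolD is inactive.
Citrulline is present, so LutT is inactive.
Required activator LutT is absent, so *pexK* is not transcribed.
So PexK is not produced.
ppGpp is absent, so KepS is inactive.
Shikimate is present, so MibA is active.
With repressor MibA bound, *cilA* is not transcribed.
So CilA is not produced.
With no repressor bound, *yilM* is transcribed.
So YilM is produced and active.
With repressor YilM bound, *elnM* is not transcribed.
So ElnM is not produced.
Homoserine is absent, so VelL is active.
Required activator NolD is absent, so *fubB* is not transcribed.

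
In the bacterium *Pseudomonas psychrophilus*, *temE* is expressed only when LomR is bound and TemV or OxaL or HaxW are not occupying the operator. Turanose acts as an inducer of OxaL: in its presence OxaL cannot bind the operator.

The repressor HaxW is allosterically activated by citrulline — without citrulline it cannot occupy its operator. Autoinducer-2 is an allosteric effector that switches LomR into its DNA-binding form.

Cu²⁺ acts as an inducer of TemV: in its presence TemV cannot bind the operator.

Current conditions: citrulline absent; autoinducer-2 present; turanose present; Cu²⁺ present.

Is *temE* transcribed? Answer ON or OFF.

Cu²⁺ is present, so TemV is inactive.
Autoinducer-2 is present, so LomR is active.
Turanose is present, so OxaL is inactive.
Citrulline is absent, so HaxW is inactive.
No repressor is bound and LomR is active, so *temE* is transcribed.

ON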